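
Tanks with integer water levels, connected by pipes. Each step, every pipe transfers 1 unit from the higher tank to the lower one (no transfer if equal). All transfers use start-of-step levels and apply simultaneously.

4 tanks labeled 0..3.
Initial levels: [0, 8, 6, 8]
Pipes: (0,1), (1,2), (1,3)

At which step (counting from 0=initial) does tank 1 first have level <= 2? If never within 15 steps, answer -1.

Answer: -1

Derivation:
Step 1: flows [1->0,1->2,1=3] -> levels [1 6 7 8]
Step 2: flows [1->0,2->1,3->1] -> levels [2 7 6 7]
Step 3: flows [1->0,1->2,1=3] -> levels [3 5 7 7]
Step 4: flows [1->0,2->1,3->1] -> levels [4 6 6 6]
Step 5: flows [1->0,1=2,1=3] -> levels [5 5 6 6]
Step 6: flows [0=1,2->1,3->1] -> levels [5 7 5 5]
Step 7: flows [1->0,1->2,1->3] -> levels [6 4 6 6]
Step 8: flows [0->1,2->1,3->1] -> levels [5 7 5 5]
  -> period-2 cycle (repeats step 6); tank 1 never drops to <=2
Tank 1 never reaches <=2 within 15 steps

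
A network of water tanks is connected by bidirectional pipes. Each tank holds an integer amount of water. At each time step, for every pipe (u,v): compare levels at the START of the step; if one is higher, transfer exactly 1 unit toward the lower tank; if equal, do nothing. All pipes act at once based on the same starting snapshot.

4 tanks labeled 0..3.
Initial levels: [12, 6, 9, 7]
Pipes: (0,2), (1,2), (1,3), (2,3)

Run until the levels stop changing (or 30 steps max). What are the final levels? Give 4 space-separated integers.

Step 1: flows [0->2,2->1,3->1,2->3] -> levels [11 8 8 7]
Step 2: flows [0->2,1=2,1->3,2->3] -> levels [10 7 8 9]
Step 3: flows [0->2,2->1,3->1,3->2] -> levels [9 9 9 7]
Step 4: flows [0=2,1=2,1->3,2->3] -> levels [9 8 8 9]
Step 5: flows [0->2,1=2,3->1,3->2] -> levels [8 9 10 7]
Step 6: flows [2->0,2->1,1->3,2->3] -> levels [9 9 7 9]
Step 7: flows [0->2,1->2,1=3,3->2] -> levels [8 8 10 8]
Step 8: flows [2->0,2->1,1=3,2->3] -> levels [9 9 7 9]
  -> period-2 cycle: step 8 state = step 6 state; never stabilizes
  -> state at step 30: (30-6) mod 2 = 0, same as step 6 -> [9 9 7 9]

Answer: 9 9 7 9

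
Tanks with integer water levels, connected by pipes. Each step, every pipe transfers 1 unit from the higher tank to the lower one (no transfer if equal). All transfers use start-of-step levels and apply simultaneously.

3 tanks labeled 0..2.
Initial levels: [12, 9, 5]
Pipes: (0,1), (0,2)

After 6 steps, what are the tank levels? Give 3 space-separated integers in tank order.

Answer: 8 9 9

Derivation:
Step 1: flows [0->1,0->2] -> levels [10 10 6]
Step 2: flows [0=1,0->2] -> levels [9 10 7]
Step 3: flows [1->0,0->2] -> levels [9 9 8]
Step 4: flows [0=1,0->2] -> levels [8 9 9]
Step 5: flows [1->0,2->0] -> levels [10 8 8]
Step 6: flows [0->1,0->2] -> levels [8 9 9]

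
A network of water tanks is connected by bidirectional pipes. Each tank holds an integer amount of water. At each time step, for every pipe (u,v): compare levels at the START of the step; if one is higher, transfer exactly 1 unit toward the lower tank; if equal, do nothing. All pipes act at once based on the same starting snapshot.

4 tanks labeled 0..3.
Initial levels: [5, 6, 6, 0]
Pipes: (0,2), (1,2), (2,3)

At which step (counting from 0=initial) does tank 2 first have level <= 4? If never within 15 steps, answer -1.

Step 1: flows [2->0,1=2,2->3] -> levels [6 6 4 1]
Tank 2 first reaches <=4 at step 1

Answer: 1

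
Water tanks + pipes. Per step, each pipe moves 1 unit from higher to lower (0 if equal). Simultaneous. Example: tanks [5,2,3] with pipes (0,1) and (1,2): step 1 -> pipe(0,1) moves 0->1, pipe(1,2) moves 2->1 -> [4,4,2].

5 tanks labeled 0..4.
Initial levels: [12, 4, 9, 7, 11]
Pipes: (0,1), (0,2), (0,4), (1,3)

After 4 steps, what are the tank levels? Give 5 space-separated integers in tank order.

Step 1: flows [0->1,0->2,0->4,3->1] -> levels [9 6 10 6 12]
Step 2: flows [0->1,2->0,4->0,1=3] -> levels [10 7 9 6 11]
Step 3: flows [0->1,0->2,4->0,1->3] -> levels [9 7 10 7 10]
Step 4: flows [0->1,2->0,4->0,1=3] -> levels [10 8 9 7 9]

Answer: 10 8 9 7 9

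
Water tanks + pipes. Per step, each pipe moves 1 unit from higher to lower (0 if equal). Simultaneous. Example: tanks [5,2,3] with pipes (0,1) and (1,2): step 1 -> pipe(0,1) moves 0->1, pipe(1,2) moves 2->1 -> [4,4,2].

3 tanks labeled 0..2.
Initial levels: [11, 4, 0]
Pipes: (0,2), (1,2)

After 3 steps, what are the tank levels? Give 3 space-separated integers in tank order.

Step 1: flows [0->2,1->2] -> levels [10 3 2]
Step 2: flows [0->2,1->2] -> levels [9 2 4]
Step 3: flows [0->2,2->1] -> levels [8 3 4]

Answer: 8 3 4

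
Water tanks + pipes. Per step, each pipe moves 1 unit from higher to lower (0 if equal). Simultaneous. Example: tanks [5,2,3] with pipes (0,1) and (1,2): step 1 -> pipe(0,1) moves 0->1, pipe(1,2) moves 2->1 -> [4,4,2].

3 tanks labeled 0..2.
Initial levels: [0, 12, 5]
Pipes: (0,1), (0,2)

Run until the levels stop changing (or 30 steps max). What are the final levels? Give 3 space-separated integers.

Step 1: flows [1->0,2->0] -> levels [2 11 4]
Step 2: flows [1->0,2->0] -> levels [4 10 3]
Step 3: flows [1->0,0->2] -> levels [4 9 4]
Step 4: flows [1->0,0=2] -> levels [5 8 4]
Step 5: flows [1->0,0->2] -> levels [5 7 5]
Step 6: flows [1->0,0=2] -> levels [6 6 5]
Step 7: flows [0=1,0->2] -> levels [5 6 6]
Step 8: flows [1->0,2->0] -> levels [7 5 5]
Step 9: flows [0->1,0->2] -> levels [5 6 6]
  -> period-2 cycle: step 9 state = step 7 state; never stabilizes
  -> state at step 30: (30-7) mod 2 = 1, same as step 8 -> [7 5 5]

Answer: 7 5 5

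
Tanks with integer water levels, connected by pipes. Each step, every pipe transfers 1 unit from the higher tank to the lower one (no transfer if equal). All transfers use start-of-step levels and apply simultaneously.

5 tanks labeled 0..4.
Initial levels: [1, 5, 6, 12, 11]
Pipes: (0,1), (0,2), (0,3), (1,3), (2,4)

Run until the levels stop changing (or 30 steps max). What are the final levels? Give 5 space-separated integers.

Answer: 8 6 7 6 8

Derivation:
Step 1: flows [1->0,2->0,3->0,3->1,4->2] -> levels [4 5 6 10 10]
Step 2: flows [1->0,2->0,3->0,3->1,4->2] -> levels [7 5 6 8 9]
Step 3: flows [0->1,0->2,3->0,3->1,4->2] -> levels [6 7 8 6 8]
Step 4: flows [1->0,2->0,0=3,1->3,2=4] -> levels [8 5 7 7 8]
Step 5: flows [0->1,0->2,0->3,3->1,4->2] -> levels [5 7 9 7 7]
Step 6: flows [1->0,2->0,3->0,1=3,2->4] -> levels [8 6 7 6 8]
Step 7: flows [0->1,0->2,0->3,1=3,4->2] -> levels [5 7 9 7 7]
  -> period-2 cycle: step 7 state = step 5 state; never stabilizes
  -> state at step 30: (30-5) mod 2 = 1, same as step 6 -> [8 6 7 6 8]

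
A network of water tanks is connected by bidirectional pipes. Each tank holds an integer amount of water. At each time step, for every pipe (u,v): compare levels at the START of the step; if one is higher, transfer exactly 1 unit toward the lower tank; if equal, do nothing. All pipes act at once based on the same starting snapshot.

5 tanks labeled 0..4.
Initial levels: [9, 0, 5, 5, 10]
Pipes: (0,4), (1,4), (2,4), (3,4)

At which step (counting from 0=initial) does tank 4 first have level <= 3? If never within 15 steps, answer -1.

Step 1: flows [4->0,4->1,4->2,4->3] -> levels [10 1 6 6 6]
Step 2: flows [0->4,4->1,2=4,3=4] -> levels [9 2 6 6 6]
Step 3: flows [0->4,4->1,2=4,3=4] -> levels [8 3 6 6 6]
Step 4: flows [0->4,4->1,2=4,3=4] -> levels [7 4 6 6 6]
Step 5: flows [0->4,4->1,2=4,3=4] -> levels [6 5 6 6 6]
Step 6: flows [0=4,4->1,2=4,3=4] -> levels [6 6 6 6 5]
Step 7: flows [0->4,1->4,2->4,3->4] -> levels [5 5 5 5 9]
Step 8: flows [4->0,4->1,4->2,4->3] -> levels [6 6 6 6 5]
  -> period-2 cycle (repeats step 6); tank 4 never drops to <=3
Tank 4 never reaches <=3 within 15 steps

Answer: -1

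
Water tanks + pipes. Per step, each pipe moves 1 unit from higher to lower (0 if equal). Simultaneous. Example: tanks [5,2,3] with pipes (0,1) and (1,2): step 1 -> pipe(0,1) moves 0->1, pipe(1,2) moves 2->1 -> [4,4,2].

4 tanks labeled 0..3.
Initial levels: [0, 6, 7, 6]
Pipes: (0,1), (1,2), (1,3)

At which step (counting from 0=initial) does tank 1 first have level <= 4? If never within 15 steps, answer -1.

Answer: 4

Derivation:
Step 1: flows [1->0,2->1,1=3] -> levels [1 6 6 6]
Step 2: flows [1->0,1=2,1=3] -> levels [2 5 6 6]
Step 3: flows [1->0,2->1,3->1] -> levels [3 6 5 5]
Step 4: flows [1->0,1->2,1->3] -> levels [4 3 6 6]
Tank 1 first reaches <=4 at step 4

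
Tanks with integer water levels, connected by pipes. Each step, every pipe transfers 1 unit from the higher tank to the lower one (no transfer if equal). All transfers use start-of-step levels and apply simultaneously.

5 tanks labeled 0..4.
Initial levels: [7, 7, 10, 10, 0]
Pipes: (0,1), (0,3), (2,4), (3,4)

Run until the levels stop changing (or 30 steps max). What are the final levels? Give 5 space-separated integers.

Answer: 6 8 6 7 7

Derivation:
Step 1: flows [0=1,3->0,2->4,3->4] -> levels [8 7 9 8 2]
Step 2: flows [0->1,0=3,2->4,3->4] -> levels [7 8 8 7 4]
Step 3: flows [1->0,0=3,2->4,3->4] -> levels [8 7 7 6 6]
Step 4: flows [0->1,0->3,2->4,3=4] -> levels [6 8 6 7 7]
Step 5: flows [1->0,3->0,4->2,3=4] -> levels [8 7 7 6 6]
  -> period-2 cycle: step 5 state = step 3 state; never stabilizes
  -> state at step 30: (30-3) mod 2 = 1, same as step 4 -> [6 8 6 7 7]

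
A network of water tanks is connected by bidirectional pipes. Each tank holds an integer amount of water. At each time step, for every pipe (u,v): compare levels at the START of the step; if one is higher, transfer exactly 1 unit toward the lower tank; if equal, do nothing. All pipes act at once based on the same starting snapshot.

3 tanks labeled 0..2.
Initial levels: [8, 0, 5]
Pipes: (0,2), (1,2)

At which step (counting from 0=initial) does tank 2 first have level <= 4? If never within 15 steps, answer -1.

Step 1: flows [0->2,2->1] -> levels [7 1 5]
Step 2: flows [0->2,2->1] -> levels [6 2 5]
Step 3: flows [0->2,2->1] -> levels [5 3 5]
Step 4: flows [0=2,2->1] -> levels [5 4 4]
Tank 2 first reaches <=4 at step 4

Answer: 4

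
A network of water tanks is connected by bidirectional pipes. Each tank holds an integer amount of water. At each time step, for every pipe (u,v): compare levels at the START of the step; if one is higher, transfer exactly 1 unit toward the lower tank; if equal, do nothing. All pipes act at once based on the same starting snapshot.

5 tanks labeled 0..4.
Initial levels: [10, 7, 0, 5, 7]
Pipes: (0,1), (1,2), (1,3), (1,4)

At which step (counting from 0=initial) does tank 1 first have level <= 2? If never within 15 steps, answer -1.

Step 1: flows [0->1,1->2,1->3,1=4] -> levels [9 6 1 6 7]
Step 2: flows [0->1,1->2,1=3,4->1] -> levels [8 7 2 6 6]
Step 3: flows [0->1,1->2,1->3,1->4] -> levels [7 5 3 7 7]
Step 4: flows [0->1,1->2,3->1,4->1] -> levels [6 7 4 6 6]
Step 5: flows [1->0,1->2,1->3,1->4] -> levels [7 3 5 7 7]
Step 6: flows [0->1,2->1,3->1,4->1] -> levels [6 7 4 6 6]
  -> period-2 cycle (repeats step 4); tank 1 never drops to <=2
Tank 1 never reaches <=2 within 15 steps

Answer: -1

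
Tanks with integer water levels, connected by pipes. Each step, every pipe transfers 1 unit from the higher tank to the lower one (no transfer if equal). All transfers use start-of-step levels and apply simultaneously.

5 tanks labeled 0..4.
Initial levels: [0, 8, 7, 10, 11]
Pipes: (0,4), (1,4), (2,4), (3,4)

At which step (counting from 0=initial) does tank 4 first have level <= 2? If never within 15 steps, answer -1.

Answer: -1

Derivation:
Step 1: flows [4->0,4->1,4->2,4->3] -> levels [1 9 8 11 7]
Step 2: flows [4->0,1->4,2->4,3->4] -> levels [2 8 7 10 9]
Step 3: flows [4->0,4->1,4->2,3->4] -> levels [3 9 8 9 7]
Step 4: flows [4->0,1->4,2->4,3->4] -> levels [4 8 7 8 9]
Step 5: flows [4->0,4->1,4->2,4->3] -> levels [5 9 8 9 5]
Step 6: flows [0=4,1->4,2->4,3->4] -> levels [5 8 7 8 8]
Step 7: flows [4->0,1=4,4->2,3=4] -> levels [6 8 8 8 6]
Step 8: flows [0=4,1->4,2->4,3->4] -> levels [6 7 7 7 9]
Step 9: flows [4->0,4->1,4->2,4->3] -> levels [7 8 8 8 5]
Step 10: flows [0->4,1->4,2->4,3->4] -> levels [6 7 7 7 9]
  -> period-2 cycle (repeats step 8); tank 4 never drops to <=2
Tank 4 never reaches <=2 within 15 steps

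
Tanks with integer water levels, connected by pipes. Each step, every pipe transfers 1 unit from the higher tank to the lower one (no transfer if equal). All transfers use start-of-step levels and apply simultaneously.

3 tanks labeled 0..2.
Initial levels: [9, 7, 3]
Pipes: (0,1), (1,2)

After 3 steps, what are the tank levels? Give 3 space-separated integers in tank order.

Step 1: flows [0->1,1->2] -> levels [8 7 4]
Step 2: flows [0->1,1->2] -> levels [7 7 5]
Step 3: flows [0=1,1->2] -> levels [7 6 6]

Answer: 7 6 6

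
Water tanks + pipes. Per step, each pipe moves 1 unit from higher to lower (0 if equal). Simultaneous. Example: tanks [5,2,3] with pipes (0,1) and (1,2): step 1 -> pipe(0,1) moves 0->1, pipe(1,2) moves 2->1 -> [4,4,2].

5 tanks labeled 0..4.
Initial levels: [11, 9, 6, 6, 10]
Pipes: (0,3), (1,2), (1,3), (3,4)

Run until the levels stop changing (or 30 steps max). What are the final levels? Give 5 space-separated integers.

Answer: 8 7 9 10 8

Derivation:
Step 1: flows [0->3,1->2,1->3,4->3] -> levels [10 7 7 9 9]
Step 2: flows [0->3,1=2,3->1,3=4] -> levels [9 8 7 9 9]
Step 3: flows [0=3,1->2,3->1,3=4] -> levels [9 8 8 8 9]
Step 4: flows [0->3,1=2,1=3,4->3] -> levels [8 8 8 10 8]
Step 5: flows [3->0,1=2,3->1,3->4] -> levels [9 9 8 7 9]
Step 6: flows [0->3,1->2,1->3,4->3] -> levels [8 7 9 10 8]
Step 7: flows [3->0,2->1,3->1,3->4] -> levels [9 9 8 7 9]
  -> period-2 cycle: step 7 state = step 5 state; never stabilizes
  -> state at step 30: (30-5) mod 2 = 1, same as step 6 -> [8 7 9 10 8]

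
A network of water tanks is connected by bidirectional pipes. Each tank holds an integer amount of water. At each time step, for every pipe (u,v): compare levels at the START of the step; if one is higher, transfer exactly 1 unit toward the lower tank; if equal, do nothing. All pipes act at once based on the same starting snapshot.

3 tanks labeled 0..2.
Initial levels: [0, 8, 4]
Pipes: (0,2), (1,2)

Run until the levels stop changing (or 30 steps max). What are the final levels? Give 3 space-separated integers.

Answer: 4 4 4

Derivation:
Step 1: flows [2->0,1->2] -> levels [1 7 4]
Step 2: flows [2->0,1->2] -> levels [2 6 4]
Step 3: flows [2->0,1->2] -> levels [3 5 4]
Step 4: flows [2->0,1->2] -> levels [4 4 4]
Step 5: flows [0=2,1=2] -> levels [4 4 4]
  -> stable (no change)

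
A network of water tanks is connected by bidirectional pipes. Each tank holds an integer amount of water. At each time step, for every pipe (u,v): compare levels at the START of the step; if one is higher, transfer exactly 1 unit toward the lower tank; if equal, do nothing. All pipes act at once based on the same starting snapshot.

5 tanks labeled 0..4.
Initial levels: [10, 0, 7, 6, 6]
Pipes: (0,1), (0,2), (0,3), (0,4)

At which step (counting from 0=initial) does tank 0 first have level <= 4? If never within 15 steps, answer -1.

Step 1: flows [0->1,0->2,0->3,0->4] -> levels [6 1 8 7 7]
Step 2: flows [0->1,2->0,3->0,4->0] -> levels [8 2 7 6 6]
Step 3: flows [0->1,0->2,0->3,0->4] -> levels [4 3 8 7 7]
Tank 0 first reaches <=4 at step 3

Answer: 3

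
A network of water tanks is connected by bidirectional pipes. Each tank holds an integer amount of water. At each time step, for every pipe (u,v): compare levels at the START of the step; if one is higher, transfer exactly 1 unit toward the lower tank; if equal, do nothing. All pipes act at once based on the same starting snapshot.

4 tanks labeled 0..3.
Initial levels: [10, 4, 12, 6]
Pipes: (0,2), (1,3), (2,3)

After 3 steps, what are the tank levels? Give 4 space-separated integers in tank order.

Answer: 10 6 9 7

Derivation:
Step 1: flows [2->0,3->1,2->3] -> levels [11 5 10 6]
Step 2: flows [0->2,3->1,2->3] -> levels [10 6 10 6]
Step 3: flows [0=2,1=3,2->3] -> levels [10 6 9 7]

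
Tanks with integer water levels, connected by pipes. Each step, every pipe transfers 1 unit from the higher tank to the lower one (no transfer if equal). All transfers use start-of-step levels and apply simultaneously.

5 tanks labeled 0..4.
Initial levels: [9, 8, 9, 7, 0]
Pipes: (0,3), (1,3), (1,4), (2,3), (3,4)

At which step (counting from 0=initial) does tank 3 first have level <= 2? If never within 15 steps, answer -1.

Step 1: flows [0->3,1->3,1->4,2->3,3->4] -> levels [8 6 8 9 2]
Step 2: flows [3->0,3->1,1->4,3->2,3->4] -> levels [9 6 9 5 4]
Step 3: flows [0->3,1->3,1->4,2->3,3->4] -> levels [8 4 8 7 6]
Step 4: flows [0->3,3->1,4->1,2->3,3->4] -> levels [7 6 7 7 6]
Step 5: flows [0=3,3->1,1=4,2=3,3->4] -> levels [7 7 7 5 7]
Step 6: flows [0->3,1->3,1=4,2->3,4->3] -> levels [6 6 6 9 6]
Step 7: flows [3->0,3->1,1=4,3->2,3->4] -> levels [7 7 7 5 7]
  -> period-2 cycle (repeats step 5); tank 3 never drops to <=2
Tank 3 never reaches <=2 within 15 steps

Answer: -1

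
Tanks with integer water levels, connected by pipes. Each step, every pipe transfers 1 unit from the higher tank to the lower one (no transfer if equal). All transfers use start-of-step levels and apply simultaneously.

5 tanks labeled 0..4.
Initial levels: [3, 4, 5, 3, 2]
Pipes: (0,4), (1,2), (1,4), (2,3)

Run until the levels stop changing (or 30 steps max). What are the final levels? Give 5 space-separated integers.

Step 1: flows [0->4,2->1,1->4,2->3] -> levels [2 4 3 4 4]
Step 2: flows [4->0,1->2,1=4,3->2] -> levels [3 3 5 3 3]
Step 3: flows [0=4,2->1,1=4,2->3] -> levels [3 4 3 4 3]
Step 4: flows [0=4,1->2,1->4,3->2] -> levels [3 2 5 3 4]
Step 5: flows [4->0,2->1,4->1,2->3] -> levels [4 4 3 4 2]
Step 6: flows [0->4,1->2,1->4,3->2] -> levels [3 2 5 3 4]
  -> period-2 cycle: step 6 state = step 4 state; never stabilizes
  -> state at step 30: (30-4) mod 2 = 0, same as step 4 -> [3 2 5 3 4]

Answer: 3 2 5 3 4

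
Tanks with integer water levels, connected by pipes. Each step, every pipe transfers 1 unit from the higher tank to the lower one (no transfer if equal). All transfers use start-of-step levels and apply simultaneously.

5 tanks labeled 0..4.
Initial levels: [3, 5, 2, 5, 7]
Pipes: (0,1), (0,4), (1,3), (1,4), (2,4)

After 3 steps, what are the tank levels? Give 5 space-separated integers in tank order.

Answer: 5 6 5 4 2

Derivation:
Step 1: flows [1->0,4->0,1=3,4->1,4->2] -> levels [5 5 3 5 4]
Step 2: flows [0=1,0->4,1=3,1->4,4->2] -> levels [4 4 4 5 5]
Step 3: flows [0=1,4->0,3->1,4->1,4->2] -> levels [5 6 5 4 2]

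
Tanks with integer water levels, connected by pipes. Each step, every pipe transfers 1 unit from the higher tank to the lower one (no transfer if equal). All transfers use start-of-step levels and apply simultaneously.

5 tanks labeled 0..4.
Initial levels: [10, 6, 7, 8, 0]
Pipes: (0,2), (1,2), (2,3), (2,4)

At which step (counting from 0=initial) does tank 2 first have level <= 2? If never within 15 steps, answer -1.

Answer: -1

Derivation:
Step 1: flows [0->2,2->1,3->2,2->4] -> levels [9 7 7 7 1]
Step 2: flows [0->2,1=2,2=3,2->4] -> levels [8 7 7 7 2]
Step 3: flows [0->2,1=2,2=3,2->4] -> levels [7 7 7 7 3]
Step 4: flows [0=2,1=2,2=3,2->4] -> levels [7 7 6 7 4]
Step 5: flows [0->2,1->2,3->2,2->4] -> levels [6 6 8 6 5]
Step 6: flows [2->0,2->1,2->3,2->4] -> levels [7 7 4 7 6]
Step 7: flows [0->2,1->2,3->2,4->2] -> levels [6 6 8 6 5]
  -> period-2 cycle (repeats step 5); tank 2 never drops to <=2
Tank 2 never reaches <=2 within 15 steps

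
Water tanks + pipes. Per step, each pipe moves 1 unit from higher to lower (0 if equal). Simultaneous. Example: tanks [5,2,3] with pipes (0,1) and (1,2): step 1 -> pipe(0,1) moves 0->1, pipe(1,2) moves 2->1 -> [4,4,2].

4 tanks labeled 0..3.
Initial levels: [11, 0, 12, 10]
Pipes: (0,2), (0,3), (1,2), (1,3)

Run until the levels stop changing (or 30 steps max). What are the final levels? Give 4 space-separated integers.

Answer: 9 10 7 7

Derivation:
Step 1: flows [2->0,0->3,2->1,3->1] -> levels [11 2 10 10]
Step 2: flows [0->2,0->3,2->1,3->1] -> levels [9 4 10 10]
Step 3: flows [2->0,3->0,2->1,3->1] -> levels [11 6 8 8]
Step 4: flows [0->2,0->3,2->1,3->1] -> levels [9 8 8 8]
Step 5: flows [0->2,0->3,1=2,1=3] -> levels [7 8 9 9]
Step 6: flows [2->0,3->0,2->1,3->1] -> levels [9 10 7 7]
Step 7: flows [0->2,0->3,1->2,1->3] -> levels [7 8 9 9]
  -> period-2 cycle: step 7 state = step 5 state; never stabilizes
  -> state at step 30: (30-5) mod 2 = 1, same as step 6 -> [9 10 7 7]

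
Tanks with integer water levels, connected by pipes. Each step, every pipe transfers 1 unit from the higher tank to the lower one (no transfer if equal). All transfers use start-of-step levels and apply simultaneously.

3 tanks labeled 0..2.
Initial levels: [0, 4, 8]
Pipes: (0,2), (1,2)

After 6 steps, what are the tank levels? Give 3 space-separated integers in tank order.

Step 1: flows [2->0,2->1] -> levels [1 5 6]
Step 2: flows [2->0,2->1] -> levels [2 6 4]
Step 3: flows [2->0,1->2] -> levels [3 5 4]
Step 4: flows [2->0,1->2] -> levels [4 4 4]
Step 5: flows [0=2,1=2] -> levels [4 4 4]
  -> stable; steps 6..6 unchanged -> [4 4 4]

Answer: 4 4 4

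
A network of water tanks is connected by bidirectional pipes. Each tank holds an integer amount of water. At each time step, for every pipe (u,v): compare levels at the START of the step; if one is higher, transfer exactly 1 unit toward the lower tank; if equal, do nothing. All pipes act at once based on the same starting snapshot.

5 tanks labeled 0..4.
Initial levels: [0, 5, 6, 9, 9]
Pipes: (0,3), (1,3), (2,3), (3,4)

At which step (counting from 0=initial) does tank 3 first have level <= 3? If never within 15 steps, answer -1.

Step 1: flows [3->0,3->1,3->2,3=4] -> levels [1 6 7 6 9]
Step 2: flows [3->0,1=3,2->3,4->3] -> levels [2 6 6 7 8]
Step 3: flows [3->0,3->1,3->2,4->3] -> levels [3 7 7 5 7]
Step 4: flows [3->0,1->3,2->3,4->3] -> levels [4 6 6 7 6]
Step 5: flows [3->0,3->1,3->2,3->4] -> levels [5 7 7 3 7]
Tank 3 first reaches <=3 at step 5

Answer: 5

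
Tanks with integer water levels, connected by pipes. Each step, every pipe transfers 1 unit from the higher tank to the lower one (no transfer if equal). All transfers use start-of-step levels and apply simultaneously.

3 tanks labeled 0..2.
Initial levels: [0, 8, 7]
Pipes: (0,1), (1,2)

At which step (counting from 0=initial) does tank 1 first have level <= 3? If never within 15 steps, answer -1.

Answer: -1

Derivation:
Step 1: flows [1->0,1->2] -> levels [1 6 8]
Step 2: flows [1->0,2->1] -> levels [2 6 7]
Step 3: flows [1->0,2->1] -> levels [3 6 6]
Step 4: flows [1->0,1=2] -> levels [4 5 6]
Step 5: flows [1->0,2->1] -> levels [5 5 5]
Step 6: flows [0=1,1=2] -> levels [5 5 5]
  -> stable; tank 1 stays at 5 > 3
Tank 1 never reaches <=3 within 15 steps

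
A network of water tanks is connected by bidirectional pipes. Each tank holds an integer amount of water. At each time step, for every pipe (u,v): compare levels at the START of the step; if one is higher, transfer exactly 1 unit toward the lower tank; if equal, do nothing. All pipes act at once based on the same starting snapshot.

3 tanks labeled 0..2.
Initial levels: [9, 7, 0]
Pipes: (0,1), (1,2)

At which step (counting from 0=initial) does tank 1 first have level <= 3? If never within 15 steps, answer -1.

Answer: -1

Derivation:
Step 1: flows [0->1,1->2] -> levels [8 7 1]
Step 2: flows [0->1,1->2] -> levels [7 7 2]
Step 3: flows [0=1,1->2] -> levels [7 6 3]
Step 4: flows [0->1,1->2] -> levels [6 6 4]
Step 5: flows [0=1,1->2] -> levels [6 5 5]
Step 6: flows [0->1,1=2] -> levels [5 6 5]
Step 7: flows [1->0,1->2] -> levels [6 4 6]
Step 8: flows [0->1,2->1] -> levels [5 6 5]
  -> period-2 cycle (repeats step 6); tank 1 never drops to <=3
Tank 1 never reaches <=3 within 15 steps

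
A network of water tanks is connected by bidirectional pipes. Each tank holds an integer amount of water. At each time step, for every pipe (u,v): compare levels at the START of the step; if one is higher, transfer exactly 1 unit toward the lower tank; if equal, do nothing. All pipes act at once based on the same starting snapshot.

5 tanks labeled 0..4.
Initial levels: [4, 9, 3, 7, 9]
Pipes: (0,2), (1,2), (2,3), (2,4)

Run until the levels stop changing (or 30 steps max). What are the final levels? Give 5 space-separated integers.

Answer: 6 6 8 6 6

Derivation:
Step 1: flows [0->2,1->2,3->2,4->2] -> levels [3 8 7 6 8]
Step 2: flows [2->0,1->2,2->3,4->2] -> levels [4 7 7 7 7]
Step 3: flows [2->0,1=2,2=3,2=4] -> levels [5 7 6 7 7]
Step 4: flows [2->0,1->2,3->2,4->2] -> levels [6 6 8 6 6]
Step 5: flows [2->0,2->1,2->3,2->4] -> levels [7 7 4 7 7]
Step 6: flows [0->2,1->2,3->2,4->2] -> levels [6 6 8 6 6]
  -> period-2 cycle: step 6 state = step 4 state; never stabilizes
  -> state at step 30: (30-4) mod 2 = 0, same as step 4 -> [6 6 8 6 6]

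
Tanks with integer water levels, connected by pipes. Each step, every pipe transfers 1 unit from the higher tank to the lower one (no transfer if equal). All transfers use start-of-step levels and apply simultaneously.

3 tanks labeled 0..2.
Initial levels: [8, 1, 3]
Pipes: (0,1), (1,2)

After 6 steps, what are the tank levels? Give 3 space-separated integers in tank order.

Answer: 4 4 4

Derivation:
Step 1: flows [0->1,2->1] -> levels [7 3 2]
Step 2: flows [0->1,1->2] -> levels [6 3 3]
Step 3: flows [0->1,1=2] -> levels [5 4 3]
Step 4: flows [0->1,1->2] -> levels [4 4 4]
Step 5: flows [0=1,1=2] -> levels [4 4 4]
  -> stable; steps 6..6 unchanged -> [4 4 4]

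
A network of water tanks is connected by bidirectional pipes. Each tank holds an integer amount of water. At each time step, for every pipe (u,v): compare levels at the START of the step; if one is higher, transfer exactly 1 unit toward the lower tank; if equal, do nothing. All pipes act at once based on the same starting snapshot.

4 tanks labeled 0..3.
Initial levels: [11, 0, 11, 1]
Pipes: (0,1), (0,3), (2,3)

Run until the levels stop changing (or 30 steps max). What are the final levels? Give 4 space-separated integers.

Answer: 7 5 6 5

Derivation:
Step 1: flows [0->1,0->3,2->3] -> levels [9 1 10 3]
Step 2: flows [0->1,0->3,2->3] -> levels [7 2 9 5]
Step 3: flows [0->1,0->3,2->3] -> levels [5 3 8 7]
Step 4: flows [0->1,3->0,2->3] -> levels [5 4 7 7]
Step 5: flows [0->1,3->0,2=3] -> levels [5 5 7 6]
Step 6: flows [0=1,3->0,2->3] -> levels [6 5 6 6]
Step 7: flows [0->1,0=3,2=3] -> levels [5 6 6 6]
Step 8: flows [1->0,3->0,2=3] -> levels [7 5 6 5]
Step 9: flows [0->1,0->3,2->3] -> levels [5 6 5 7]
Step 10: flows [1->0,3->0,3->2] -> levels [7 5 6 5]
  -> period-2 cycle: step 10 state = step 8 state; never stabilizes
  -> state at step 30: (30-8) mod 2 = 0, same as step 8 -> [7 5 6 5]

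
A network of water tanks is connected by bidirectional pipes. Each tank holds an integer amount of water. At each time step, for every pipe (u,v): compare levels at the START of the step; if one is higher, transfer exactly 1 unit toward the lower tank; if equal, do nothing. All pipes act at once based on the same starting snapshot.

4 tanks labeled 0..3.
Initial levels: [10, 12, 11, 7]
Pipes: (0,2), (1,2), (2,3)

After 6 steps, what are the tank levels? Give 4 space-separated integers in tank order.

Answer: 10 10 11 9

Derivation:
Step 1: flows [2->0,1->2,2->3] -> levels [11 11 10 8]
Step 2: flows [0->2,1->2,2->3] -> levels [10 10 11 9]
Step 3: flows [2->0,2->1,2->3] -> levels [11 11 8 10]
Step 4: flows [0->2,1->2,3->2] -> levels [10 10 11 9]
  -> period-2 cycle: step 4 state = step 2 state
  -> state at step 6: (6-2) mod 2 = 0, same as step 2 -> [10 10 11 9]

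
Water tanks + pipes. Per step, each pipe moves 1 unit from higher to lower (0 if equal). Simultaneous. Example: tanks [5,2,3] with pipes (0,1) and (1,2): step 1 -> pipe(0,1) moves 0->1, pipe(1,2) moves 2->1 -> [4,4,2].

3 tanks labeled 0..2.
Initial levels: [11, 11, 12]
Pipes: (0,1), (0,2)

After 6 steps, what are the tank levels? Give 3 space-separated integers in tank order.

Answer: 10 12 12

Derivation:
Step 1: flows [0=1,2->0] -> levels [12 11 11]
Step 2: flows [0->1,0->2] -> levels [10 12 12]
Step 3: flows [1->0,2->0] -> levels [12 11 11]
  -> period-2 cycle: step 3 state = step 1 state
  -> state at step 6: (6-1) mod 2 = 1, same as step 2 -> [10 12 12]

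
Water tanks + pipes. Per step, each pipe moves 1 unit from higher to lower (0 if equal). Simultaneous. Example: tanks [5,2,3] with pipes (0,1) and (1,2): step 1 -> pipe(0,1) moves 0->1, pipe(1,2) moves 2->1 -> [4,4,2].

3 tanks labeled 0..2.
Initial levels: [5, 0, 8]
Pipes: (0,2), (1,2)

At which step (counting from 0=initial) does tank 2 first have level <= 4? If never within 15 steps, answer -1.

Step 1: flows [2->0,2->1] -> levels [6 1 6]
Step 2: flows [0=2,2->1] -> levels [6 2 5]
Step 3: flows [0->2,2->1] -> levels [5 3 5]
Step 4: flows [0=2,2->1] -> levels [5 4 4]
Tank 2 first reaches <=4 at step 4

Answer: 4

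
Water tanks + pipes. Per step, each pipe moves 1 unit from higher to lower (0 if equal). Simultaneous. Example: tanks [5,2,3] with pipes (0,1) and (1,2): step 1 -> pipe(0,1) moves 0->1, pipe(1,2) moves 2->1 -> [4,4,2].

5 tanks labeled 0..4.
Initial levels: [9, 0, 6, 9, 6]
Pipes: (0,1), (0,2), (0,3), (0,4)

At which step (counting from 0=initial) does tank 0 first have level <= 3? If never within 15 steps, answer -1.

Step 1: flows [0->1,0->2,0=3,0->4] -> levels [6 1 7 9 7]
Step 2: flows [0->1,2->0,3->0,4->0] -> levels [8 2 6 8 6]
Step 3: flows [0->1,0->2,0=3,0->4] -> levels [5 3 7 8 7]
Step 4: flows [0->1,2->0,3->0,4->0] -> levels [7 4 6 7 6]
Step 5: flows [0->1,0->2,0=3,0->4] -> levels [4 5 7 7 7]
Step 6: flows [1->0,2->0,3->0,4->0] -> levels [8 4 6 6 6]
Step 7: flows [0->1,0->2,0->3,0->4] -> levels [4 5 7 7 7]
  -> period-2 cycle (repeats step 5); tank 0 never drops to <=3
Tank 0 never reaches <=3 within 15 steps

Answer: -1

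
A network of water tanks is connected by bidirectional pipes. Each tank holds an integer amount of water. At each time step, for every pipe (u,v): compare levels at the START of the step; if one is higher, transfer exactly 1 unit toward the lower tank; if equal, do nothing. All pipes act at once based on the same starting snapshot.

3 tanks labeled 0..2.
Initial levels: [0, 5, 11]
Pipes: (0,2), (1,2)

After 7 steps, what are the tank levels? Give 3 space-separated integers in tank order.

Step 1: flows [2->0,2->1] -> levels [1 6 9]
Step 2: flows [2->0,2->1] -> levels [2 7 7]
Step 3: flows [2->0,1=2] -> levels [3 7 6]
Step 4: flows [2->0,1->2] -> levels [4 6 6]
Step 5: flows [2->0,1=2] -> levels [5 6 5]
Step 6: flows [0=2,1->2] -> levels [5 5 6]
Step 7: flows [2->0,2->1] -> levels [6 6 4]

Answer: 6 6 4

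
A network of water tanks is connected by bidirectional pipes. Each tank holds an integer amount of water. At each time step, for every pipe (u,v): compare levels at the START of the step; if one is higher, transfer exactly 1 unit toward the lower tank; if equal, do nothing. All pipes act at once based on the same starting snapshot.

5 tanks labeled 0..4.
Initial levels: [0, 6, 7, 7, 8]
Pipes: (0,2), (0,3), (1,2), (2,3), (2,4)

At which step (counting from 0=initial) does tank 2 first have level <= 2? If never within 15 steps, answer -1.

Step 1: flows [2->0,3->0,2->1,2=3,4->2] -> levels [2 7 6 6 7]
Step 2: flows [2->0,3->0,1->2,2=3,4->2] -> levels [4 6 7 5 6]
Step 3: flows [2->0,3->0,2->1,2->3,2->4] -> levels [6 7 3 5 7]
Step 4: flows [0->2,0->3,1->2,3->2,4->2] -> levels [4 6 7 5 6]
  -> period-2 cycle (repeats step 2); tank 2 never drops to <=2
Tank 2 never reaches <=2 within 15 steps

Answer: -1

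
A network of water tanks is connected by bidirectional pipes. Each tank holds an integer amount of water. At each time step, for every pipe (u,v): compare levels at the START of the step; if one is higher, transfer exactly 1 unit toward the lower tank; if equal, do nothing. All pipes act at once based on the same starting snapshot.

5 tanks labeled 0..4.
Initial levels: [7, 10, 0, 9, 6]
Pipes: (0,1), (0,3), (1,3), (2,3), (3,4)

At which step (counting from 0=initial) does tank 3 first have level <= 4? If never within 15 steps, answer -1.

Answer: 7

Derivation:
Step 1: flows [1->0,3->0,1->3,3->2,3->4] -> levels [9 8 1 7 7]
Step 2: flows [0->1,0->3,1->3,3->2,3=4] -> levels [7 8 2 8 7]
Step 3: flows [1->0,3->0,1=3,3->2,3->4] -> levels [9 7 3 5 8]
Step 4: flows [0->1,0->3,1->3,3->2,4->3] -> levels [7 7 4 7 7]
Step 5: flows [0=1,0=3,1=3,3->2,3=4] -> levels [7 7 5 6 7]
Step 6: flows [0=1,0->3,1->3,3->2,4->3] -> levels [6 6 6 8 6]
Step 7: flows [0=1,3->0,3->1,3->2,3->4] -> levels [7 7 7 4 7]
Tank 3 first reaches <=4 at step 7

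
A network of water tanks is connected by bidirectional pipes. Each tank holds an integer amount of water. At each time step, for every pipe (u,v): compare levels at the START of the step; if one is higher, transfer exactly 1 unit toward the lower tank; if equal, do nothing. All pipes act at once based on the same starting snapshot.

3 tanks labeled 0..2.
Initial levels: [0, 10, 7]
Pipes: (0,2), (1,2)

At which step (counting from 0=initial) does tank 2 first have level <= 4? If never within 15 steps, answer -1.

Step 1: flows [2->0,1->2] -> levels [1 9 7]
Step 2: flows [2->0,1->2] -> levels [2 8 7]
Step 3: flows [2->0,1->2] -> levels [3 7 7]
Step 4: flows [2->0,1=2] -> levels [4 7 6]
Step 5: flows [2->0,1->2] -> levels [5 6 6]
Step 6: flows [2->0,1=2] -> levels [6 6 5]
Step 7: flows [0->2,1->2] -> levels [5 5 7]
Step 8: flows [2->0,2->1] -> levels [6 6 5]
  -> period-2 cycle (repeats step 6); tank 2 never drops to <=4
Tank 2 never reaches <=4 within 15 steps

Answer: -1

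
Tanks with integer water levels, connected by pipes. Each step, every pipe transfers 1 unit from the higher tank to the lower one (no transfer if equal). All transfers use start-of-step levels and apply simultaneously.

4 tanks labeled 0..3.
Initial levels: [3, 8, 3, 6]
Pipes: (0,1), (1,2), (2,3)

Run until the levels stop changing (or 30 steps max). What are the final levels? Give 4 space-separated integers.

Answer: 5 4 6 5

Derivation:
Step 1: flows [1->0,1->2,3->2] -> levels [4 6 5 5]
Step 2: flows [1->0,1->2,2=3] -> levels [5 4 6 5]
Step 3: flows [0->1,2->1,2->3] -> levels [4 6 4 6]
Step 4: flows [1->0,1->2,3->2] -> levels [5 4 6 5]
  -> period-2 cycle: step 4 state = step 2 state; never stabilizes
  -> state at step 30: (30-2) mod 2 = 0, same as step 2 -> [5 4 6 5]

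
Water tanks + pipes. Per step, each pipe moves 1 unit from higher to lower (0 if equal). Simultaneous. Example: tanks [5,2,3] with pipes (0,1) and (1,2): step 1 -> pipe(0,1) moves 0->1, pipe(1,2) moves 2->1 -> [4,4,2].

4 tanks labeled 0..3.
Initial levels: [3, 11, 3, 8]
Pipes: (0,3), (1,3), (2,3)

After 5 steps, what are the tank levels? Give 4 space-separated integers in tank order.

Step 1: flows [3->0,1->3,3->2] -> levels [4 10 4 7]
Step 2: flows [3->0,1->3,3->2] -> levels [5 9 5 6]
Step 3: flows [3->0,1->3,3->2] -> levels [6 8 6 5]
Step 4: flows [0->3,1->3,2->3] -> levels [5 7 5 8]
Step 5: flows [3->0,3->1,3->2] -> levels [6 8 6 5]

Answer: 6 8 6 5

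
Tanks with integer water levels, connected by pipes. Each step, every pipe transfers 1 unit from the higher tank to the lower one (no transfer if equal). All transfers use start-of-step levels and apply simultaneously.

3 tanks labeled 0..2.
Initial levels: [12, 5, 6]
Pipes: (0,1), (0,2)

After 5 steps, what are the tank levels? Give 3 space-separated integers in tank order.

Step 1: flows [0->1,0->2] -> levels [10 6 7]
Step 2: flows [0->1,0->2] -> levels [8 7 8]
Step 3: flows [0->1,0=2] -> levels [7 8 8]
Step 4: flows [1->0,2->0] -> levels [9 7 7]
Step 5: flows [0->1,0->2] -> levels [7 8 8]

Answer: 7 8 8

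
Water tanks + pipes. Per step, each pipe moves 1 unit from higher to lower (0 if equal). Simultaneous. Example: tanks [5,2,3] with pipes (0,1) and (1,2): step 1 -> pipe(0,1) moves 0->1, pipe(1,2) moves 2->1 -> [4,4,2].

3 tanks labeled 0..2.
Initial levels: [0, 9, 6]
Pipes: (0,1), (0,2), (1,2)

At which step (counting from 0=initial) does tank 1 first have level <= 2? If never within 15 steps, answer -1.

Answer: -1

Derivation:
Step 1: flows [1->0,2->0,1->2] -> levels [2 7 6]
Step 2: flows [1->0,2->0,1->2] -> levels [4 5 6]
Step 3: flows [1->0,2->0,2->1] -> levels [6 5 4]
Step 4: flows [0->1,0->2,1->2] -> levels [4 5 6]
  -> period-2 cycle (repeats step 2); tank 1 never drops to <=2
Tank 1 never reaches <=2 within 15 steps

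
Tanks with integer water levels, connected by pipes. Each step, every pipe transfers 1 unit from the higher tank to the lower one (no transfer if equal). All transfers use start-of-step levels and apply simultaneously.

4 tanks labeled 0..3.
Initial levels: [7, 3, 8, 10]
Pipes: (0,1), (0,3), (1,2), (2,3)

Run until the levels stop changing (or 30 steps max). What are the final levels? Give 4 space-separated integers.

Answer: 7 7 7 7

Derivation:
Step 1: flows [0->1,3->0,2->1,3->2] -> levels [7 5 8 8]
Step 2: flows [0->1,3->0,2->1,2=3] -> levels [7 7 7 7]
Step 3: flows [0=1,0=3,1=2,2=3] -> levels [7 7 7 7]
  -> stable (no change)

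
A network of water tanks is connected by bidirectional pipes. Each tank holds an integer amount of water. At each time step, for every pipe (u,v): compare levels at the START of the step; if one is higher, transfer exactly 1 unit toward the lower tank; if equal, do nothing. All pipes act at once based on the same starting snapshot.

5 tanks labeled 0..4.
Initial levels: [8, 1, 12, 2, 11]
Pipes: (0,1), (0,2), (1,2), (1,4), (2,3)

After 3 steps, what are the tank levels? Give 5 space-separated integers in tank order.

Step 1: flows [0->1,2->0,2->1,4->1,2->3] -> levels [8 4 9 3 10]
Step 2: flows [0->1,2->0,2->1,4->1,2->3] -> levels [8 7 6 4 9]
Step 3: flows [0->1,0->2,1->2,4->1,2->3] -> levels [6 8 7 5 8]

Answer: 6 8 7 5 8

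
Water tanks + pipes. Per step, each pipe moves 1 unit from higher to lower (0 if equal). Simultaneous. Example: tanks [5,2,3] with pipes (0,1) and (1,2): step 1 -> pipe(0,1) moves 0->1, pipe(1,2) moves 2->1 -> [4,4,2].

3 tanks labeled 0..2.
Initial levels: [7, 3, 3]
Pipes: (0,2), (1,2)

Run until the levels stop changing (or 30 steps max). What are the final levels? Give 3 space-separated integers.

Answer: 5 5 3

Derivation:
Step 1: flows [0->2,1=2] -> levels [6 3 4]
Step 2: flows [0->2,2->1] -> levels [5 4 4]
Step 3: flows [0->2,1=2] -> levels [4 4 5]
Step 4: flows [2->0,2->1] -> levels [5 5 3]
Step 5: flows [0->2,1->2] -> levels [4 4 5]
  -> period-2 cycle: step 5 state = step 3 state; never stabilizes
  -> state at step 30: (30-3) mod 2 = 1, same as step 4 -> [5 5 3]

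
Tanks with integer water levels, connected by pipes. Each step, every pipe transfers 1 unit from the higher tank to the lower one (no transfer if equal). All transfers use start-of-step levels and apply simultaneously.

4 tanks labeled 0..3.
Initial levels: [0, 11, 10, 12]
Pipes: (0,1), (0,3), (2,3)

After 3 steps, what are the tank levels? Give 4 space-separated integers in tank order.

Step 1: flows [1->0,3->0,3->2] -> levels [2 10 11 10]
Step 2: flows [1->0,3->0,2->3] -> levels [4 9 10 10]
Step 3: flows [1->0,3->0,2=3] -> levels [6 8 10 9]

Answer: 6 8 10 9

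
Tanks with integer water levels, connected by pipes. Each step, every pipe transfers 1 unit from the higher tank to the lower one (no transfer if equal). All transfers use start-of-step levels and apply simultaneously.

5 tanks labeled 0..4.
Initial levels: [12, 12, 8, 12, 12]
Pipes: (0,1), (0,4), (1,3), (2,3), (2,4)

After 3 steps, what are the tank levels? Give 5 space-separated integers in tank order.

Step 1: flows [0=1,0=4,1=3,3->2,4->2] -> levels [12 12 10 11 11]
Step 2: flows [0=1,0->4,1->3,3->2,4->2] -> levels [11 11 12 11 11]
Step 3: flows [0=1,0=4,1=3,2->3,2->4] -> levels [11 11 10 12 12]

Answer: 11 11 10 12 12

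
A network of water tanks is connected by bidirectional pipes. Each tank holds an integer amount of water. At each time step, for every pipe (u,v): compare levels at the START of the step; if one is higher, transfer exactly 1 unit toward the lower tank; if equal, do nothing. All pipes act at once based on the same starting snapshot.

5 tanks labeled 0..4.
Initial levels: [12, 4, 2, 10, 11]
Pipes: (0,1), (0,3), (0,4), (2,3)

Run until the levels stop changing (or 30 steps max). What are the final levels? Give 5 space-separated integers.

Step 1: flows [0->1,0->3,0->4,3->2] -> levels [9 5 3 10 12]
Step 2: flows [0->1,3->0,4->0,3->2] -> levels [10 6 4 8 11]
Step 3: flows [0->1,0->3,4->0,3->2] -> levels [9 7 5 8 10]
Step 4: flows [0->1,0->3,4->0,3->2] -> levels [8 8 6 8 9]
Step 5: flows [0=1,0=3,4->0,3->2] -> levels [9 8 7 7 8]
Step 6: flows [0->1,0->3,0->4,2=3] -> levels [6 9 7 8 9]
Step 7: flows [1->0,3->0,4->0,3->2] -> levels [9 8 8 6 8]
Step 8: flows [0->1,0->3,0->4,2->3] -> levels [6 9 7 8 9]
  -> period-2 cycle: step 8 state = step 6 state; never stabilizes
  -> state at step 30: (30-6) mod 2 = 0, same as step 6 -> [6 9 7 8 9]

Answer: 6 9 7 8 9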